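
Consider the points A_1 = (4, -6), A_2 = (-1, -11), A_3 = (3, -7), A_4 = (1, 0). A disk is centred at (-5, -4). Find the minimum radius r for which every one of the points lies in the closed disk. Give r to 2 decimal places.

The required radius is the distance from (-5, -4) to the farthest point.
Squared distances: 85, 65, 73, 52.
Maximum is 85, attained at A_1.
r = √85 ≈ 9.22.

9.22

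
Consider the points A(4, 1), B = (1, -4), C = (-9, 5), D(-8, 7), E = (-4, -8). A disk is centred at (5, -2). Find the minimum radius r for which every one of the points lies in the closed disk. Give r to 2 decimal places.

The required radius is the distance from (5, -2) to the farthest point.
Squared distances: 10, 20, 245, 250, 117.
Maximum is 250, attained at D.
r = √250 ≈ 15.81.

15.81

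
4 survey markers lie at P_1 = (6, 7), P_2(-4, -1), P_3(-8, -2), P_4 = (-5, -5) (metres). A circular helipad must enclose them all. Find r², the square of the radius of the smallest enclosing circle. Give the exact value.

By Welzl's lemma the MEC is supported by two points (diametrically opposite) or three points (on a circumcircle).
The minimum enclosing circle is determined by three boundary points: P_1, P_3, P_4.
Their circumcentre is (-37/46, 101/46) with r² = 73405/1058.
The farthest remaining point P_2 is at distance² 21609/1058 ≤ 73405/1058.

73405/1058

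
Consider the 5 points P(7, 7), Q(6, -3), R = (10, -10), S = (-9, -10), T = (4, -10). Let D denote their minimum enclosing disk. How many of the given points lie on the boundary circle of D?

3

The minimum enclosing circle is determined by three boundary points: P, R, S.
Their circumcentre is (0.5, -99/34) with r² = 81205/578.
The farthest remaining point T is at distance² 36121/578 ≤ 81205/578.
The points at distance exactly r from the centre are P, R, S — 3 points.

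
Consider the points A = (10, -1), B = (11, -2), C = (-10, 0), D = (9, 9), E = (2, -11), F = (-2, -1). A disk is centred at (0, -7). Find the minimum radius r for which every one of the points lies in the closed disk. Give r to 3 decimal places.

The required radius is the distance from (0, -7) to the farthest point.
Squared distances: 136, 146, 149, 337, 20, 40.
Maximum is 337, attained at D.
r = √337 ≈ 18.358.

18.358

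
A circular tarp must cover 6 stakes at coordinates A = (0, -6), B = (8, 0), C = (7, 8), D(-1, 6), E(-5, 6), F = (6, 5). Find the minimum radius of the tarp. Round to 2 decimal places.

8.04

The minimum enclosing circle of a finite set is fixed by two of the points (as a diameter) or three (as a circumcircle).
The minimum enclosing circle is determined by three boundary points: A, C, E.
Their circumcentre is (41/22, 20/11) with r² = 31265/484.
The farthest remaining point B is at distance² 19825/484 ≤ 31265/484.
r = √(31265/484) ≈ 8.04.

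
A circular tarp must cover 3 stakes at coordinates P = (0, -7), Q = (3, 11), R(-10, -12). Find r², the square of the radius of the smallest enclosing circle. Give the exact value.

174.5

Side lengths²: PQ² = 333, PR² = 125, QR² = 698.
Since QR² = 698 ≥ 333 + 125 = 458, the angle opposite QR is not acute, so the smallest enclosing circle has QR as diameter.
Centre = midpoint of QR = (-3.5, -0.5), r² = 698/4 = 174.5.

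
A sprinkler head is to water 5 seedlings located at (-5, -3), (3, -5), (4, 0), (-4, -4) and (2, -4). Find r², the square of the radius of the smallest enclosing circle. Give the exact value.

1105/49

A smallest enclosing disk is always determined by at most three of the input points on its boundary.
The minimum enclosing circle is determined by three boundary points: (-5, -3), (3, -5), (4, 0).
Their circumcentre is (-3/7, -12/7) with r² = 1105/49.
The farthest remaining point (-4, -4) is at distance² 881/49 ≤ 1105/49.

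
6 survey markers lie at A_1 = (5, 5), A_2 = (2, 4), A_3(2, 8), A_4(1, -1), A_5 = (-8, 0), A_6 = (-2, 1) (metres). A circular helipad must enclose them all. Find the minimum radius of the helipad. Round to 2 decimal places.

By Welzl's lemma the MEC is supported by two points (diametrically opposite) or three points (on a circumcircle).
The farthest pair is A_1–A_5 with squared distance 194. The circle on this segment as diameter has centre (-1.5, 2.5) and r² = 194/4 = 48.5.
Check A_2: distance² to centre = 14.5 ≤ 48.5, so it lies inside.
All remaining points lie in this disk, and no smaller disk contains both endpoints, so this is the minimum enclosing circle.
r = √(48.5) ≈ 6.96.

6.96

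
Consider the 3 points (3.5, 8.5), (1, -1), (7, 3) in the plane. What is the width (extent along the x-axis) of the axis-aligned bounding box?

max x = 7, min x = 1, so width = 6.

6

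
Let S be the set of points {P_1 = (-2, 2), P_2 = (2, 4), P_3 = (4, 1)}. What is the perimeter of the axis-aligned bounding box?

Width = max x − min x = 4 − (-2) = 6.
Height = max y − min y = 4 − 1 = 3.
Perimeter = 2(6 + 3) = 18.

18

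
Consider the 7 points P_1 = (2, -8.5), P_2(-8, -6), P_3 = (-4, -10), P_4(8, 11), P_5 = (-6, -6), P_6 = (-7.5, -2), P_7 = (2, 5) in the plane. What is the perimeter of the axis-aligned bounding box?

74

Width = max x − min x = 8 − (-8) = 16.
Height = max y − min y = 11 − (-10) = 21.
Perimeter = 2(16 + 21) = 74.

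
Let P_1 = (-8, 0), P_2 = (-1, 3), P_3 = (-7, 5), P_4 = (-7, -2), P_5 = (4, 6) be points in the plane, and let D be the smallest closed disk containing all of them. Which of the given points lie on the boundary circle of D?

By Welzl's lemma the MEC is supported by two points (diametrically opposite) or three points (on a circumcircle).
The farthest pair is P_4–P_5 with squared distance 185. The circle on this segment as diameter has centre (-1.5, 2) and r² = 185/4 = 46.25.
Check P_1: distance² to centre = 46.25 ≤ 46.25, so it lies inside.
All remaining points lie in this disk, and no smaller disk contains both endpoints, so this is the minimum enclosing circle.
The points at distance exactly r from the centre are P_1, P_4, P_5 — 3 points.

P_1, P_4, P_5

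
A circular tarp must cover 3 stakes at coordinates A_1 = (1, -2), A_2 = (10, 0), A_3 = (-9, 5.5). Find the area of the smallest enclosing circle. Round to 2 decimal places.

307.29

Side lengths²: A_1A_2² = 85, A_1A_3² = 156.25, A_2A_3² = 391.25.
Since A_2A_3² = 391.25 ≥ 156.25 + 85 = 241.25, the angle opposite A_2A_3 is not acute, so the smallest enclosing circle has A_2A_3 as diameter.
Centre = midpoint of A_2A_3 = (0.5, 2.75), r² = 391.25/4 = 97.8125.
Area = π·r² = π·97.8125 ≈ 307.29.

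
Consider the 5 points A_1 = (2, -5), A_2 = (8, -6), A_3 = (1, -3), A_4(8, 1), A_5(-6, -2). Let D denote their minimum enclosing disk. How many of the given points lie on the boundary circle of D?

3

The minimum enclosing circle is determined by three boundary points: A_2, A_4, A_5.
Their circumcentre is (10/7, -2.5) with r² = 10865/196.
The farthest remaining point A_1 is at distance² 1289/196 ≤ 10865/196.
The points at distance exactly r from the centre are A_2, A_4, A_5 — 3 points.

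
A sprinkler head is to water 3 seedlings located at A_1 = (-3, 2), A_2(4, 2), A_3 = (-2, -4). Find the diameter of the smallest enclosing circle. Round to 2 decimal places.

8.60

Side lengths²: A_1A_2² = 49, A_1A_3² = 37, A_2A_3² = 72.
Since A_2A_3² = 72 < 49 + 37 = 86, the triangle is acute, so the smallest enclosing circle is the circumcircle.
Circumcentre = (0.5, -0.5), r² = 18.5.
Diameter = 2r = 2√(18.5) ≈ 8.60.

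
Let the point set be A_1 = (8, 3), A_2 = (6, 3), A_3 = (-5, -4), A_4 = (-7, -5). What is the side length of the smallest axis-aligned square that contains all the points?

15

The bounding box has width 15 and height 8.
An axis-aligned square enclosing the set must have side ≥ max(width, height).
So the minimum side is max(15, 8) = 15.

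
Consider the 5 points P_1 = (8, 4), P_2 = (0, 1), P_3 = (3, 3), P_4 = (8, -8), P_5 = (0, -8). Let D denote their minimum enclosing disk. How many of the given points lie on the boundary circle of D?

3

A smallest enclosing disk is always determined by at most three of the input points on its boundary.
The farthest pair is P_1–P_5 with squared distance 208. The circle on this segment as diameter has centre (4, -2) and r² = 208/4 = 52.
Check P_2: distance² to centre = 25 ≤ 52, so it lies inside.
All remaining points lie in this disk, and no smaller disk contains both endpoints, so this is the minimum enclosing circle.
The points at distance exactly r from the centre are P_1, P_4, P_5 — 3 points.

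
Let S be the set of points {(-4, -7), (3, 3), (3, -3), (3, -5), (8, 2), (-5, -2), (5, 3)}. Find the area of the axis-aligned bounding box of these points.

130

x ranges over [-5, 8], width 13.
y ranges over [-7, 3], height 10.
Area = 13 × 10 = 130.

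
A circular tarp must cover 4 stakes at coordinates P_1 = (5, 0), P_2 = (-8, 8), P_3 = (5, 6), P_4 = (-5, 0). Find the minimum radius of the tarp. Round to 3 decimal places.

By Welzl's lemma the MEC is supported by two points (diametrically opposite) or three points (on a circumcircle).
The farthest pair is P_1–P_2 with squared distance 233. The circle on this segment as diameter has centre (-1.5, 4) and r² = 233/4 = 58.25.
Check P_3: distance² to centre = 46.25 ≤ 58.25, so it lies inside.
All remaining points lie in this disk, and no smaller disk contains both endpoints, so this is the minimum enclosing circle.
r = √(58.25) ≈ 7.632.

7.632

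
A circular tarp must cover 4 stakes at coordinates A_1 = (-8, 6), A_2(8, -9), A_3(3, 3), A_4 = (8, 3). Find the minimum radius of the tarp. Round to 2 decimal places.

10.97

By Welzl's lemma the MEC is supported by two points (diametrically opposite) or three points (on a circumcircle).
The farthest pair is A_1–A_2 with squared distance 481. The circle on this segment as diameter has centre (0, -1.5) and r² = 481/4 = 120.25.
Check A_3: distance² to centre = 29.25 ≤ 120.25, so it lies inside.
All remaining points lie in this disk, and no smaller disk contains both endpoints, so this is the minimum enclosing circle.
r = √(120.25) ≈ 10.97.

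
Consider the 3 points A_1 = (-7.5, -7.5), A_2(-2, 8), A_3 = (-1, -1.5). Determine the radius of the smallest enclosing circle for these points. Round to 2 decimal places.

8.22

Side lengths²: A_1A_2² = 270.5, A_1A_3² = 78.25, A_2A_3² = 91.25.
Since A_1A_2² = 270.5 ≥ 91.25 + 78.25 = 169.5, the angle opposite A_1A_2 is not acute, so the smallest enclosing circle has A_1A_2 as diameter.
Centre = midpoint of A_1A_2 = (-4.75, 0.25), r² = 270.5/4 = 67.625.
r = √(67.625) ≈ 8.22.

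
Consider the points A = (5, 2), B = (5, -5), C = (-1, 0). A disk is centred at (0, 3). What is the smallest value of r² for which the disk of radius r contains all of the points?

89

The required radius is the distance from (0, 3) to the farthest point.
Squared distances: 26, 89, 10.
Maximum is 89, attained at B.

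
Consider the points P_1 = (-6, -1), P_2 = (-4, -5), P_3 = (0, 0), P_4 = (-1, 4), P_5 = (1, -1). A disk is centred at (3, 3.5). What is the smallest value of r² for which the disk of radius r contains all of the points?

121.25

The required radius is the distance from (3, 3.5) to the farthest point.
Squared distances: 101.25, 121.25, 21.25, 16.25, 24.25.
Maximum is 121.25, attained at P_2.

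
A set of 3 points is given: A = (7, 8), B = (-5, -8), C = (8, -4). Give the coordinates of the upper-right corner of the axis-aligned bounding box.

x-range [-5, 8], y-range [-8, 8].
The upper-right corner is (8, 8).

(8, 8)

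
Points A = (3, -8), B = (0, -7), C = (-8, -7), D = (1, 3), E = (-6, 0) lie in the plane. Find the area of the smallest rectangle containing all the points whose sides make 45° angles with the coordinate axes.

In coordinates u = x + y, v = x − y the rectangle is axis-aligned; the map (x,y)→(u,v) scales areas by 2.
u-values: -5, -7, -15, 4, -6; range = 4 − (-15) = 19.
v-values: 11, 7, -1, -2, -6; range = 11 − (-6) = 17.
Area = (19 × 17) / 2 = 161.5.

161.5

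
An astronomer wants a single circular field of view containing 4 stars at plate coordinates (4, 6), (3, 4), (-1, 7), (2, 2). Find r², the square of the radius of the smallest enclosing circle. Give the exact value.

1105/121

The minimum enclosing circle is determined by three boundary points: (4, 6), (-1, 7), (2, 2).
Their circumcentre is (13/11, 54/11) with r² = 1105/121.
The farthest remaining point (3, 4) is at distance² 500/121 ≤ 1105/121.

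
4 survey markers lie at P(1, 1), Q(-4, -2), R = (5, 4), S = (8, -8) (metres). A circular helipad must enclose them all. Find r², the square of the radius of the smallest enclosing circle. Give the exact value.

The minimum enclosing circle is determined by three boundary points: Q, R, S.
Their circumcentre is (43/14, -20/7) with r² = 9945/196.
The farthest remaining point P is at distance² 3757/196 ≤ 9945/196.

9945/196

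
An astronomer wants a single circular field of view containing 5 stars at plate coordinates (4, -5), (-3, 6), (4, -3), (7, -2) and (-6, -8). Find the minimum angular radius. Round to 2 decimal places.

By Welzl's lemma the MEC is supported by two points (diametrically opposite) or three points (on a circumcircle).
The minimum enclosing circle is determined by three boundary points: (-3, 6), (7, -2), (-6, -8).
Their circumcentre is (-1, -1.75) with r² = 64.0625.
The farthest remaining point (4, -5) is at distance² 35.5625 ≤ 64.0625.
r = √(64.0625) ≈ 8.00.

8.00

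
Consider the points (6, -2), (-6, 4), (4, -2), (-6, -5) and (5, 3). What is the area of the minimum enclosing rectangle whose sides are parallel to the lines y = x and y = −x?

In coordinates u = x + y, v = x − y the rectangle is axis-aligned; the map (x,y)→(u,v) scales areas by 2.
u-values: 4, -2, 2, -11, 8; range = 8 − (-11) = 19.
v-values: 8, -10, 6, -1, 2; range = 8 − (-10) = 18.
Area = (19 × 18) / 2 = 171.

171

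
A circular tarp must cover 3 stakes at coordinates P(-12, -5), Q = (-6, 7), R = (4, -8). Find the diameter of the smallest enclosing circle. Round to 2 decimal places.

Side lengths²: PQ² = 180, PR² = 265, QR² = 325.
Since QR² = 325 < 265 + 180 = 445, the triangle is acute, so the smallest enclosing circle is the circumcircle.
Circumcentre = (-22/7, -27/14), r² = 17225/196.
Diameter = 2r = 2√(17225/196) ≈ 18.75.

18.75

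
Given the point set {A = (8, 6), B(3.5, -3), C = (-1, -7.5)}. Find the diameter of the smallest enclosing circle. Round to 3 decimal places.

16.225

Side lengths²: AB² = 101.25, AC² = 263.25, BC² = 40.5.
Since AC² = 263.25 ≥ 101.25 + 40.5 = 141.75, the angle opposite AC is not acute, so the smallest enclosing circle has AC as diameter.
Centre = midpoint of AC = (3.5, -0.75), r² = 263.25/4 = 65.8125.
Diameter = 2r = 2√(65.8125) ≈ 16.225.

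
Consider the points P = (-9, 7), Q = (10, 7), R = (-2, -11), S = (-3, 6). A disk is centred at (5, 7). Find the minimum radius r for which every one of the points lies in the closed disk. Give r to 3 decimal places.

The required radius is the distance from (5, 7) to the farthest point.
Squared distances: 196, 25, 373, 65.
Maximum is 373, attained at R.
r = √373 ≈ 19.313.

19.313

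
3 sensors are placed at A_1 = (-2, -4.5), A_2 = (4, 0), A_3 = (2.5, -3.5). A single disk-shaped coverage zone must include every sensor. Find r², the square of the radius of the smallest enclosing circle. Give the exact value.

Side lengths²: A_1A_2² = 56.25, A_1A_3² = 21.25, A_2A_3² = 14.5.
Since A_1A_2² = 56.25 ≥ 21.25 + 14.5 = 35.75, the angle opposite A_1A_2 is not acute, so the smallest enclosing circle has A_1A_2 as diameter.
Centre = midpoint of A_1A_2 = (1, -2.25), r² = 56.25/4 = 14.0625.

14.0625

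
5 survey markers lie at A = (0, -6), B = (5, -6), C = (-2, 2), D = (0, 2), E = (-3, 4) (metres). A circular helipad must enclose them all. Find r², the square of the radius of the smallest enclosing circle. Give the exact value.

The farthest pair is B–E with squared distance 164. The circle on this segment as diameter has centre (1, -1) and r² = 164/4 = 41.
Check A: distance² to centre = 26 ≤ 41, so it lies inside.
All remaining points lie in this disk, and no smaller disk contains both endpoints, so this is the minimum enclosing circle.

41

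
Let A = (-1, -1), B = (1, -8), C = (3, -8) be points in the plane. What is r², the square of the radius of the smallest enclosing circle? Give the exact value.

16.25

Side lengths²: AB² = 53, AC² = 65, BC² = 4.
Since AC² = 65 ≥ 53 + 4 = 57, the angle opposite AC is not acute, so the smallest enclosing circle has AC as diameter.
Centre = midpoint of AC = (1, -4.5), r² = 65/4 = 16.25.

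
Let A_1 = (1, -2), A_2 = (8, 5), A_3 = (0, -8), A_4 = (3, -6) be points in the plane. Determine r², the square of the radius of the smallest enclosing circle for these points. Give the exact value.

58.25

A smallest enclosing disk is always determined by at most three of the input points on its boundary.
The farthest pair is A_2–A_3 with squared distance 233. The circle on this segment as diameter has centre (4, -1.5) and r² = 233/4 = 58.25.
Check A_1: distance² to centre = 9.25 ≤ 58.25, so it lies inside.
All remaining points lie in this disk, and no smaller disk contains both endpoints, so this is the minimum enclosing circle.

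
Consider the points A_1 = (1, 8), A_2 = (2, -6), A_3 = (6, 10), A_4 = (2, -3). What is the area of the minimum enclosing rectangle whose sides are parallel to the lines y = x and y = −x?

In coordinates u = x + y, v = x − y the rectangle is axis-aligned; the map (x,y)→(u,v) scales areas by 2.
u-values: 9, -4, 16, -1; range = 16 − (-4) = 20.
v-values: -7, 8, -4, 5; range = 8 − (-7) = 15.
Area = (20 × 15) / 2 = 150.

150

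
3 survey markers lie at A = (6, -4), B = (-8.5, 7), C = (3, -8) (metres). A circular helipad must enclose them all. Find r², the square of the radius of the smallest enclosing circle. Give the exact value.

89.3125

Side lengths²: AB² = 331.25, AC² = 25, BC² = 357.25.
Since BC² = 357.25 ≥ 331.25 + 25 = 356.25, the angle opposite BC is not acute, so the smallest enclosing circle has BC as diameter.
Centre = midpoint of BC = (-2.75, -0.5), r² = 357.25/4 = 89.3125.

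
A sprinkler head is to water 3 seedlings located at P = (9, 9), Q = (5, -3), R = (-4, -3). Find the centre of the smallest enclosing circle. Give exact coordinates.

Side lengths²: PQ² = 160, PR² = 313, QR² = 81.
Since PR² = 313 ≥ 160 + 81 = 241, the angle opposite PR is not acute, so the smallest enclosing circle has PR as diameter.
Centre = midpoint of PR = (2.5, 3), r² = 313/4 = 78.25.
Centre = (2.5, 3).

(2.5, 3)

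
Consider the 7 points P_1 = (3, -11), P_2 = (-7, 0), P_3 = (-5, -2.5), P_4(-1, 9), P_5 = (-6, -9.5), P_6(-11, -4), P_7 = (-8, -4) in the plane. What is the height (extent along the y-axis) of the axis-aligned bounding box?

20

max y = 9, min y = -11, so height = 20.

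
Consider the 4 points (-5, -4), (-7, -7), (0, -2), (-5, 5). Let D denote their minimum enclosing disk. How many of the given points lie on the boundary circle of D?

3

A smallest enclosing disk is always determined by at most three of the input points on its boundary.
The farthest pair is (-7, -7)–(-5, 5) with squared distance 148. The circle on this segment as diameter has centre (-6, -1) and r² = 148/4 = 37.
Check (-5, -4): distance² to centre = 10 ≤ 37, so it lies inside.
All remaining points lie in this disk, and no smaller disk contains both endpoints, so this is the minimum enclosing circle.
The points at distance exactly r from the centre are (-7, -7), (0, -2), (-5, 5) — 3 points.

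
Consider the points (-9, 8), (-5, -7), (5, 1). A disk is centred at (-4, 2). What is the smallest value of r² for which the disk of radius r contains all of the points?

82

The required radius is the distance from (-4, 2) to the farthest point.
Squared distances: 61, 82, 82.
Maximum is 82, attained at (-5, -7).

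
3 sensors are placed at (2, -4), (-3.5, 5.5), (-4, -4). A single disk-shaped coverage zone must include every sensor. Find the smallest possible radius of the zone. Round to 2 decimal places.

5.50

Call the three points A, B, C in the order given.
Side lengths²: AB² = 120.5, AC² = 36, BC² = 90.5.
Since AB² = 120.5 < 90.5 + 36 = 126.5, the triangle is acute, so the smallest enclosing circle is the circumcircle.
Circumcentre = (-1, 23/38), r² = 43621/1444.
r = √(43621/1444) ≈ 5.50.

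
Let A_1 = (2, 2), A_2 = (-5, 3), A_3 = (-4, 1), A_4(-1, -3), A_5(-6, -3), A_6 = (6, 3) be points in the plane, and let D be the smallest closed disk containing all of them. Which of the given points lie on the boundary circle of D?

A smallest enclosing disk is always determined by at most three of the input points on its boundary.
The farthest pair is A_5–A_6 with squared distance 180. The circle on this segment as diameter has centre (0, 0) and r² = 180/4 = 45.
Check A_1: distance² to centre = 8 ≤ 45, so it lies inside.
All remaining points lie in this disk, and no smaller disk contains both endpoints, so this is the minimum enclosing circle.
The points at distance exactly r from the centre are A_5, A_6 — 2 points.

A_5, A_6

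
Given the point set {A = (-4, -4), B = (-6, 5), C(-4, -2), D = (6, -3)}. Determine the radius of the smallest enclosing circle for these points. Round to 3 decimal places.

A smallest enclosing disk is always determined by at most three of the input points on its boundary.
The farthest pair is B–D with squared distance 208. The circle on this segment as diameter has centre (0, 1) and r² = 208/4 = 52.
Check A: distance² to centre = 41 ≤ 52, so it lies inside.
All remaining points lie in this disk, and no smaller disk contains both endpoints, so this is the minimum enclosing circle.
r = √52 ≈ 7.211.

7.211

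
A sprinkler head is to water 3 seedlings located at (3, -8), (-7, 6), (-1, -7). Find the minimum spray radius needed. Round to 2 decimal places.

Call the three points A, B, C in the order given.
Side lengths²: AB² = 296, AC² = 17, BC² = 205.
Since AB² = 296 ≥ 205 + 17 = 222, the angle opposite AB is not acute, so the smallest enclosing circle has AB as diameter.
Centre = midpoint of AB = (-2, -1), r² = 296/4 = 74.
r = √74 ≈ 8.60.

8.60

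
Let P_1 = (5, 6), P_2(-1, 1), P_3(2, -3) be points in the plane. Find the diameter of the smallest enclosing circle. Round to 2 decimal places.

9.49

Side lengths²: P_1P_2² = 61, P_1P_3² = 90, P_2P_3² = 25.
Since P_1P_3² = 90 ≥ 61 + 25 = 86, the angle opposite P_1P_3 is not acute, so the smallest enclosing circle has P_1P_3 as diameter.
Centre = midpoint of P_1P_3 = (3.5, 1.5), r² = 90/4 = 22.5.
Diameter = 2r = 2√(22.5) ≈ 9.49.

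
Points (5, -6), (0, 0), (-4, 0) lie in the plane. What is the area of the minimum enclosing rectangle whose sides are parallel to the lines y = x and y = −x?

In coordinates u = x + y, v = x − y the rectangle is axis-aligned; the map (x,y)→(u,v) scales areas by 2.
u-values: -1, 0, -4; range = 0 − (-4) = 4.
v-values: 11, 0, -4; range = 11 − (-4) = 15.
Area = (4 × 15) / 2 = 30.

30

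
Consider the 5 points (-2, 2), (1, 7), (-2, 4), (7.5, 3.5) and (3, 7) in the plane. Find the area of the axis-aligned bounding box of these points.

x ranges over [-2, 7.5], width 9.5.
y ranges over [2, 7], height 5.
Area = 9.5 × 5 = 47.5.

47.5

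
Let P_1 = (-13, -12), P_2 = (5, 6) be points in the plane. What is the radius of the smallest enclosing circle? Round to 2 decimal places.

The smallest circle enclosing two points has them as diameter endpoints.
Centre = midpoint = (-4, -3); r² = |P_1P_2|²/4 = 648/4 = 162.
r = √162 ≈ 12.73.

12.73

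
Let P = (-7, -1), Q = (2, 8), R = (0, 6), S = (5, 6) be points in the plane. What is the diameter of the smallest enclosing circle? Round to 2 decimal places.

By Welzl's lemma the MEC is supported by two points (diametrically opposite) or three points (on a circumcircle).
The farthest pair is P–S with squared distance 193. The circle on this segment as diameter has centre (-1, 2.5) and r² = 193/4 = 48.25.
Check Q: distance² to centre = 39.25 ≤ 48.25, so it lies inside.
All remaining points lie in this disk, and no smaller disk contains both endpoints, so this is the minimum enclosing circle.
Diameter = 2r = 2√(48.25) ≈ 13.89.

13.89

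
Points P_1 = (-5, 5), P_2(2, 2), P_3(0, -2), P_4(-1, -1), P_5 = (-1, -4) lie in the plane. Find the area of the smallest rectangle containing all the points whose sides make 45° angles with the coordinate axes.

In coordinates u = x + y, v = x − y the rectangle is axis-aligned; the map (x,y)→(u,v) scales areas by 2.
u-values: 0, 4, -2, -2, -5; range = 4 − (-5) = 9.
v-values: -10, 0, 2, 0, 3; range = 3 − (-10) = 13.
Area = (9 × 13) / 2 = 58.5.

58.5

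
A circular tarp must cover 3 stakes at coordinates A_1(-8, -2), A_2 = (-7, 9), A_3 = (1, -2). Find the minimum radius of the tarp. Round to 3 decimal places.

6.829

Side lengths²: A_1A_2² = 122, A_1A_3² = 81, A_2A_3² = 185.
Since A_2A_3² = 185 < 122 + 81 = 203, the triangle is acute, so the smallest enclosing circle is the circumcircle.
Circumcentre = (-3.5, 69/22), r² = 11285/242.
r = √(11285/242) ≈ 6.829.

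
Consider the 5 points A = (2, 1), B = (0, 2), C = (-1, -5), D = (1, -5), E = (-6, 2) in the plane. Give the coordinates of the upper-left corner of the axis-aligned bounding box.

(-6, 2)

x-range [-6, 2], y-range [-5, 2].
The upper-left corner is (-6, 2).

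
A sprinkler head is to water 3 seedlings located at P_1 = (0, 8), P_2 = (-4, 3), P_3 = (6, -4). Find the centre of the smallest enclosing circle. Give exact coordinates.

(34/13, 47/26)

Side lengths²: P_1P_2² = 41, P_1P_3² = 180, P_2P_3² = 149.
Since P_1P_3² = 180 < 149 + 41 = 190, the triangle is acute, so the smallest enclosing circle is the circumcircle.
Circumcentre = (34/13, 47/26), r² = 30545/676.
Centre = (34/13, 47/26).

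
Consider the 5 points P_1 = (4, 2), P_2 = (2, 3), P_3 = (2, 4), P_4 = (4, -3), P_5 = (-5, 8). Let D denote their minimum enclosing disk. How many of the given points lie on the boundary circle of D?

2

The minimum enclosing circle of a finite set is fixed by two of the points (as a diameter) or three (as a circumcircle).
The farthest pair is P_4–P_5 with squared distance 202. The circle on this segment as diameter has centre (-0.5, 2.5) and r² = 202/4 = 50.5.
Check P_1: distance² to centre = 20.5 ≤ 50.5, so it lies inside.
All remaining points lie in this disk, and no smaller disk contains both endpoints, so this is the minimum enclosing circle.
The points at distance exactly r from the centre are P_4, P_5 — 2 points.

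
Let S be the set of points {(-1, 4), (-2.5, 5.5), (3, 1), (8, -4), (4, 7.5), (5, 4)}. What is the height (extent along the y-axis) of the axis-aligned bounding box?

max y = 7.5, min y = -4, so height = 11.5.

11.5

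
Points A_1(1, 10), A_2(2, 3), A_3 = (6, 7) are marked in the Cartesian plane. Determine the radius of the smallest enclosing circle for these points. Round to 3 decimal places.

3.644

Side lengths²: A_1A_2² = 50, A_1A_3² = 34, A_2A_3² = 32.
Since A_1A_2² = 50 < 34 + 32 = 66, the triangle is acute, so the smallest enclosing circle is the circumcircle.
Circumcentre = (2.375, 6.625), r² = 13.28125.
r = √(13.28125) ≈ 3.644.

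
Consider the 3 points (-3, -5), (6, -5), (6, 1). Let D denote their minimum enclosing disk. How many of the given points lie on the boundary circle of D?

Call the three points A, B, C in the order given.
Side lengths²: AB² = 81, AC² = 117, BC² = 36.
Since AC² = 117 ≥ 81 + 36 = 117, the angle opposite AC is not acute, so the smallest enclosing circle has AC as diameter.
Centre = midpoint of AC = (1.5, -2), r² = 117/4 = 29.25.
The points at distance exactly r from the centre are (-3, -5), (6, -5), (6, 1) — 3 points.

3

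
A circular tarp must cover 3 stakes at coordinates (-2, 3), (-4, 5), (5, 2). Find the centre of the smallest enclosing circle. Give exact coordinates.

(0.5, 3.5)

Call the three points A, B, C in the order given.
Side lengths²: AB² = 8, AC² = 50, BC² = 90.
Since BC² = 90 ≥ 50 + 8 = 58, the angle opposite BC is not acute, so the smallest enclosing circle has BC as diameter.
Centre = midpoint of BC = (0.5, 3.5), r² = 90/4 = 22.5.
Centre = (0.5, 3.5).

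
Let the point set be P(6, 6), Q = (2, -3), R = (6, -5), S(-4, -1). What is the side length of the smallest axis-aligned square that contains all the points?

The bounding box has width 10 and height 11.
An axis-aligned square enclosing the set must have side ≥ max(width, height).
So the minimum side is max(10, 11) = 11.

11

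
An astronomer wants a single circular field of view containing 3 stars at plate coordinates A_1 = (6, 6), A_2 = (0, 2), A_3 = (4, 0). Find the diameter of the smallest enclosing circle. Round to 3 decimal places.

7.284

Side lengths²: A_1A_2² = 52, A_1A_3² = 40, A_2A_3² = 20.
Since A_1A_2² = 52 < 40 + 20 = 60, the triangle is acute, so the smallest enclosing circle is the circumcircle.
Circumcentre = (23/7, 25/7), r² = 650/49.
Diameter = 2r = 2√(650/49) ≈ 7.284.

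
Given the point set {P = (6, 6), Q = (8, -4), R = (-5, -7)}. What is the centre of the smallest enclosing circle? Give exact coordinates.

(0.5, -0.5)

Side lengths²: PQ² = 104, PR² = 290, QR² = 178.
Since PR² = 290 ≥ 178 + 104 = 282, the angle opposite PR is not acute, so the smallest enclosing circle has PR as diameter.
Centre = midpoint of PR = (0.5, -0.5), r² = 290/4 = 72.5.
Centre = (0.5, -0.5).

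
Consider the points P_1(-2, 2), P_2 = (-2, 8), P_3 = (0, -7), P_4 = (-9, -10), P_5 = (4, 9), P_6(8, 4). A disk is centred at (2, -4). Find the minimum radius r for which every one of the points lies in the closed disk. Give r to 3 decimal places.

13.153

The required radius is the distance from (2, -4) to the farthest point.
Squared distances: 52, 160, 13, 157, 173, 100.
Maximum is 173, attained at P_5.
r = √173 ≈ 13.153.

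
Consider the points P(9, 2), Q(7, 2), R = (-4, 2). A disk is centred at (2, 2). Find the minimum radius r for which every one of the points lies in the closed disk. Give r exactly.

The required radius is the distance from (2, 2) to the farthest point.
Squared distances: 49, 25, 36.
Maximum is 49, attained at P.
r = √49 = 7.

7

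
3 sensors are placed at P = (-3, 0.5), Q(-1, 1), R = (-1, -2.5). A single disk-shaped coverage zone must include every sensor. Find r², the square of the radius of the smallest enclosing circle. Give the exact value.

Side lengths²: PQ² = 4.25, PR² = 13, QR² = 12.25.
Since PR² = 13 < 12.25 + 4.25 = 16.5, the triangle is acute, so the smallest enclosing circle is the circumcircle.
Circumcentre = (-1.625, -0.75), r² = 3.453125.

3.453125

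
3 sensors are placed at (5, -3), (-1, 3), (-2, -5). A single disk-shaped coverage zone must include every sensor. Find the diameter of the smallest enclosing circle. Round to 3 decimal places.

Call the three points A, B, C in the order given.
Side lengths²: AB² = 72, AC² = 53, BC² = 65.
Since AB² = 72 < 65 + 53 = 118, the triangle is acute, so the smallest enclosing circle is the circumcircle.
Circumcentre = (13/18, -23/18), r² = 3445/162.
Diameter = 2r = 2√(3445/162) ≈ 9.223.

9.223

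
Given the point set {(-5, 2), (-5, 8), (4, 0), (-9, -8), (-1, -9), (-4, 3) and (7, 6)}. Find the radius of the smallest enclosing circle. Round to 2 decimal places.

10.63

The farthest pair is (-9, -8)–(7, 6) with squared distance 452. The circle on this segment as diameter has centre (-1, -1) and r² = 452/4 = 113.
Check (-5, 2): distance² to centre = 25 ≤ 113, so it lies inside.
All remaining points lie in this disk, and no smaller disk contains both endpoints, so this is the minimum enclosing circle.
r = √113 ≈ 10.63.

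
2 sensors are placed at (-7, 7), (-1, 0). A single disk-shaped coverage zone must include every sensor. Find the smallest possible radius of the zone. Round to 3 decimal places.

4.610

The smallest circle enclosing two points has them as diameter endpoints.
Centre = midpoint = (-4, 3.5); r² = |(-7, 7)−(-1, 0)|²/4 = 85/4 = 21.25.
r = √(21.25) ≈ 4.610.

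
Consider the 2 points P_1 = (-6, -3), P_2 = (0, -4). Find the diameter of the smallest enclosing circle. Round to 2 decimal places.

6.08

The smallest circle enclosing two points has them as diameter endpoints.
Centre = midpoint = (-3, -3.5); r² = |P_1P_2|²/4 = 37/4 = 9.25.
Diameter = 2r = 2√(9.25) ≈ 6.08.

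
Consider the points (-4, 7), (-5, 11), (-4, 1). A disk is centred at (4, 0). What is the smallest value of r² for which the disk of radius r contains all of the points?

The required radius is the distance from (4, 0) to the farthest point.
Squared distances: 113, 202, 65.
Maximum is 202, attained at (-5, 11).

202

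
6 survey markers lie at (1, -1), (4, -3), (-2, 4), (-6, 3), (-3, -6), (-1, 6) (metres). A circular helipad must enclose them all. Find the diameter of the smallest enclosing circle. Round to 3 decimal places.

The minimum enclosing circle of a finite set is fixed by two of the points (as a diameter) or three (as a circumcircle).
The minimum enclosing circle is determined by three boundary points: (4, -3), (-3, -6), (-1, 6).
Their circumcentre is (-18/13, -4/39) with r² = 56869/1521.
The farthest remaining point (-6, 3) is at distance² 47041/1521 ≤ 56869/1521.
Diameter = 2r = 2√(56869/1521) ≈ 12.229.

12.229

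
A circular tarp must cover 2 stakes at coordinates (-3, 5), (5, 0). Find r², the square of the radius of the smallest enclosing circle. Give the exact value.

22.25

The smallest circle enclosing two points has them as diameter endpoints.
Centre = midpoint = (1, 2.5); r² = |(-3, 5)−(5, 0)|²/4 = 89/4 = 22.25.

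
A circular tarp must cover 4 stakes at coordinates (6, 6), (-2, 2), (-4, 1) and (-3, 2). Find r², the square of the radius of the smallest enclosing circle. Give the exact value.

The minimum enclosing circle of a finite set is fixed by two of the points (as a diameter) or three (as a circumcircle).
The farthest pair is (6, 6)–(-4, 1) with squared distance 125. The circle on this segment as diameter has centre (1, 3.5) and r² = 125/4 = 31.25.
Check (-2, 2): distance² to centre = 11.25 ≤ 31.25, so it lies inside.
All remaining points lie in this disk, and no smaller disk contains both endpoints, so this is the minimum enclosing circle.

31.25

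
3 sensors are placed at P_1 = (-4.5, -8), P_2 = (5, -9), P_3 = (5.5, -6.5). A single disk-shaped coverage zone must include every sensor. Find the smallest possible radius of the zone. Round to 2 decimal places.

Side lengths²: P_1P_2² = 91.25, P_1P_3² = 102.25, P_2P_3² = 6.5.
Since P_1P_3² = 102.25 ≥ 91.25 + 6.5 = 97.75, the angle opposite P_1P_3 is not acute, so the smallest enclosing circle has P_1P_3 as diameter.
Centre = midpoint of P_1P_3 = (0.5, -7.25), r² = 102.25/4 = 25.5625.
r = √(25.5625) ≈ 5.06.

5.06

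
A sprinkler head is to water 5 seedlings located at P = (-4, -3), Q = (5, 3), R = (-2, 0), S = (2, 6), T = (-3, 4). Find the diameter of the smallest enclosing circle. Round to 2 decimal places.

A smallest enclosing disk is always determined by at most three of the input points on its boundary.
The minimum enclosing circle is determined by three boundary points: P, Q, S.
Their circumcentre is (-0.1, 0.9) with r² = 30.42.
The farthest remaining point T is at distance² 18.02 ≤ 30.42.
Diameter = 2r = 2√(30.42) ≈ 11.03.

11.03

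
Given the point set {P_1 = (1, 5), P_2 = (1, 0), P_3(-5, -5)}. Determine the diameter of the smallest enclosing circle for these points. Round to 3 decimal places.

11.662

Side lengths²: P_1P_2² = 25, P_1P_3² = 136, P_2P_3² = 61.
Since P_1P_3² = 136 ≥ 61 + 25 = 86, the angle opposite P_1P_3 is not acute, so the smallest enclosing circle has P_1P_3 as diameter.
Centre = midpoint of P_1P_3 = (-2, 0), r² = 136/4 = 34.
Diameter = 2r = 2√34 ≈ 11.662.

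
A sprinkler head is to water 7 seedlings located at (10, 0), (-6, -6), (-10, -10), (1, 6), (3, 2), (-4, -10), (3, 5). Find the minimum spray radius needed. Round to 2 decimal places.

The minimum enclosing circle of a finite set is fixed by two of the points (as a diameter) or three (as a circumcircle).
The farthest pair is (10, 0)–(-10, -10) with squared distance 500. The circle on this segment as diameter has centre (0, -5) and r² = 500/4 = 125.
Check (-6, -6): distance² to centre = 37 ≤ 125, so it lies inside.
All remaining points lie in this disk, and no smaller disk contains both endpoints, so this is the minimum enclosing circle.
r = √125 ≈ 11.18.

11.18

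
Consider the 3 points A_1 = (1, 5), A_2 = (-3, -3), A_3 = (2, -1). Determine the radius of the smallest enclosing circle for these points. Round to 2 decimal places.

Side lengths²: A_1A_2² = 80, A_1A_3² = 37, A_2A_3² = 29.
Since A_1A_2² = 80 ≥ 37 + 29 = 66, the angle opposite A_1A_2 is not acute, so the smallest enclosing circle has A_1A_2 as diameter.
Centre = midpoint of A_1A_2 = (-1, 1), r² = 80/4 = 20.
r = √20 ≈ 4.47.

4.47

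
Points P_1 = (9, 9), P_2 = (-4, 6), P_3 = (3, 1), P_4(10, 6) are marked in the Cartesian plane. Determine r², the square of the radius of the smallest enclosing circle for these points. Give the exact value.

The farthest pair is P_2–P_4 with squared distance 196. The circle on this segment as diameter has centre (3, 6) and r² = 196/4 = 49.
Check P_1: distance² to centre = 45 ≤ 49, so it lies inside.
All remaining points lie in this disk, and no smaller disk contains both endpoints, so this is the minimum enclosing circle.

49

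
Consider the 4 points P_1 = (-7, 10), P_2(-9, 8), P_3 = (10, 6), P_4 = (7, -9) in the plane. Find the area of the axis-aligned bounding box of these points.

x ranges over [-9, 10], width 19.
y ranges over [-9, 10], height 19.
Area = 19 × 19 = 361.

361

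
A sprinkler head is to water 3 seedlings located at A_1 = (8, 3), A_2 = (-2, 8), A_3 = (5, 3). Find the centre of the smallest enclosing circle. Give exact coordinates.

(3, 5.5)

Side lengths²: A_1A_2² = 125, A_1A_3² = 9, A_2A_3² = 74.
Since A_1A_2² = 125 ≥ 74 + 9 = 83, the angle opposite A_1A_2 is not acute, so the smallest enclosing circle has A_1A_2 as diameter.
Centre = midpoint of A_1A_2 = (3, 5.5), r² = 125/4 = 31.25.
Centre = (3, 5.5).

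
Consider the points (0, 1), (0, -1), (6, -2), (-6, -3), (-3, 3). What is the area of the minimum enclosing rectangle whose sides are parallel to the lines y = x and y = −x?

In coordinates u = x + y, v = x − y the rectangle is axis-aligned; the map (x,y)→(u,v) scales areas by 2.
u-values: 1, -1, 4, -9, 0; range = 4 − (-9) = 13.
v-values: -1, 1, 8, -3, -6; range = 8 − (-6) = 14.
Area = (13 × 14) / 2 = 91.

91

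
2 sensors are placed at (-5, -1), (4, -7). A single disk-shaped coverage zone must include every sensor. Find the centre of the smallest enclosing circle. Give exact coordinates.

The smallest circle enclosing two points has them as diameter endpoints.
Centre = midpoint = (-0.5, -4); r² = |(-5, -1)−(4, -7)|²/4 = 117/4 = 29.25.
Centre = (-0.5, -4).

(-0.5, -4)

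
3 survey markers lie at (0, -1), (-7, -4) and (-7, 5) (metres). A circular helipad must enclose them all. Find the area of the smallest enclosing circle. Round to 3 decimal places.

Call the three points A, B, C in the order given.
Side lengths²: AB² = 58, AC² = 85, BC² = 81.
Since AC² = 85 < 81 + 58 = 139, the triangle is acute, so the smallest enclosing circle is the circumcircle.
Circumcentre = (-67/14, 0.5), r² = 2465/98.
Area = π·r² = π·2465/98 ≈ 79.021.

79.021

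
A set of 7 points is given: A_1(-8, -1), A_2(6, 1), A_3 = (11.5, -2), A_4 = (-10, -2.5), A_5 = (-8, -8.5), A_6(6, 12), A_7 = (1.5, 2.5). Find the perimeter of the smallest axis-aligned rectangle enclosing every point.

Width = max x − min x = 11.5 − (-10) = 21.5.
Height = max y − min y = 12 − (-8.5) = 20.5.
Perimeter = 2(21.5 + 20.5) = 84.

84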